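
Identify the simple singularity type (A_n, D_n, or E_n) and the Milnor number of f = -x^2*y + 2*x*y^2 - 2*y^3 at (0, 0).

Type D_4, Milnor number mu = 4.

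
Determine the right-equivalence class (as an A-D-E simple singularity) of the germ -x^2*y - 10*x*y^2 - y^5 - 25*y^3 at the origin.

D_{6}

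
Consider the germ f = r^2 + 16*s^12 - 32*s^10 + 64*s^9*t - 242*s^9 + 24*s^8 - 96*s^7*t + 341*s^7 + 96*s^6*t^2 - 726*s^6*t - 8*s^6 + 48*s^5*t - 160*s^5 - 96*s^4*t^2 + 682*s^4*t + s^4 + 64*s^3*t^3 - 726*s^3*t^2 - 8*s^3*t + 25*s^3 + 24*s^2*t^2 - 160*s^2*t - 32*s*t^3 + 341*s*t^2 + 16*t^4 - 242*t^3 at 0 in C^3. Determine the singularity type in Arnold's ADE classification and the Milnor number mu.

Type D_{5}, Milnor number mu = 5.

The Hessian of f at 0 has rank 1. Corank 2; j^3 = (s - 2*t)*(5*s - 11*t)^2 has shape L^2 M (L != M), so D-series; mu = 5 gives D_5.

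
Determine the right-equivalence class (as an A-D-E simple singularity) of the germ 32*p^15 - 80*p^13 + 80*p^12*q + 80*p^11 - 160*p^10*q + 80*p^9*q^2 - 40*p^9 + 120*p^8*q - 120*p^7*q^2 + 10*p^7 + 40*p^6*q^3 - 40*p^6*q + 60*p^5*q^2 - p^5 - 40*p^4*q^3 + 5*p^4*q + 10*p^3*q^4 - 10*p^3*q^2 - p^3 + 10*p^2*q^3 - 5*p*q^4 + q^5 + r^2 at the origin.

The Hessian of f at 0 has rank 1. Corank 2; j^3 = -p^3 is a perfect cube, so E-series; the 5-jet and mu = 8 give E_8.

E_8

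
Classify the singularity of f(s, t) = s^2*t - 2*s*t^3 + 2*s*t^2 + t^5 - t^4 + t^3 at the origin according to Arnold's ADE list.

D5

The Hessian of f at 0 has rank 0. Corank 2; j^3 = t*(s + t)^2 has shape L^2 M (L != M), so D-series; mu = 5 gives D_5.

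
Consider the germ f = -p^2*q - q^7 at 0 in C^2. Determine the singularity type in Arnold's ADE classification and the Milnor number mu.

The Hessian of f at 0 is [[0, 0], [0, 0]] with rank 0, so corank 2. A Groebner basis of the Jacobian ideal J(f) in C{p,q} is {p^2/7 + q^6, p^3, p*q}; counting standard monomials gives mu = 8. Corank 2; j^3 = -p^2*q has shape L^2 M (L != M), so D-series; mu = 8 gives D_8.

Type D_{8}, Milnor number mu = 8.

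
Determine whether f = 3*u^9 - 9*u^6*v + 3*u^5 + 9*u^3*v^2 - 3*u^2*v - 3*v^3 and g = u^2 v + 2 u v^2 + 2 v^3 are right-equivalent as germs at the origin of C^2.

Yes.

The Hessian of f at 0 is [[0, 0], [0, 0]] with rank 0, so corank 2. A Groebner basis of the Jacobian ideal J(f) in C{u,v} is {v^3, u^2 + 3*v^2, u*v}; counting standard monomials gives mu = 4. Corank 2; j^3 = -3*v*(u^2 + v^2) splits into three distinct lines over C (the quadratic factor has nonzero discriminant), so D_4. The Hessian of g at 0 is [[0, 0], [0, 0]] with rank 0, so corank 2. A Groebner basis of the Jacobian ideal J(g) in C{u,v} is {v^3, u^2 + 2*v^2, u*v + v^2}; counting standard monomials gives mu = 4. Corank 2; j^3 = v*(u^2 + 2*u*v + 2*v^2) splits into three distinct lines over C (the quadratic factor has nonzero discriminant), so D_4. Both have type D_4, hence right-equivalent.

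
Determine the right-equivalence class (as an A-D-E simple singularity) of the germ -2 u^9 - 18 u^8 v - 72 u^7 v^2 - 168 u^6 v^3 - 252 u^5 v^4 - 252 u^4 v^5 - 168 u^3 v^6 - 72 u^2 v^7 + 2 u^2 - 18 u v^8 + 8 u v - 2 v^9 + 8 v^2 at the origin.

A_{8}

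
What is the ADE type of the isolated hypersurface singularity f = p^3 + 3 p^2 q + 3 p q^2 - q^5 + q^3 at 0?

The Hessian of f at 0 is [[0, 0], [0, 0]] with rank 0, so corank 2. A Groebner basis of the Jacobian ideal J(f) in C{p,q} is {q^4, p^2 + 2*p*q + q^2}; counting standard monomials gives mu = 8. Corank 2; j^3 = (p + q)^3 is a perfect cube, so E-series; the 5-jet and mu = 8 give E_8.

E8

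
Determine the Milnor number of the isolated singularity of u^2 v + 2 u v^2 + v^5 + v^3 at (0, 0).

6

The Hessian of f at 0 is [[0, 0], [0, 0]] with rank 0, so corank 2. A Groebner basis of the Jacobian ideal J(f) in C{u,v} is {u^2/5 + v^4 - v^2/5, u^3 + v^3, u*v + v^2}; counting standard monomials gives mu = 6. Corank 2; j^3 = v*(u + v)^2 has shape L^2 M (L != M), so D-series; mu = 6 gives D_6.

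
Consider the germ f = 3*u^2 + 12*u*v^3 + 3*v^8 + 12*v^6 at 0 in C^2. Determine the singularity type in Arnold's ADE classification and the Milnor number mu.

Type A7, Milnor number mu = 7.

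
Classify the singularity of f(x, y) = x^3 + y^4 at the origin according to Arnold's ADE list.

The Hessian of f at 0 is [[0, 0], [0, 0]] with rank 0, so corank 2. A Groebner basis of the Jacobian ideal J(f) in C{x,y} is {y^3, x^2}; counting standard monomials gives mu = 6. Corank 2; j^3 = x^3 is a perfect cube, so E-series; the 4-jet and mu = 6 give E_6.

E_{6}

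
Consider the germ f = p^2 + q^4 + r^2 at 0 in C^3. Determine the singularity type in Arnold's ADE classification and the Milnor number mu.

Type A_{3}, Milnor number mu = 3.

The Hessian of f at 0 is [[2, 0, 0], [0, 0, 0], [0, 0, 2]] with rank 2, so corank 1. A Groebner basis of the Jacobian ideal J(f) in C{p,q,r} is {q^3, p, r}; counting standard monomials gives mu = 3. Corank 1: A-series; mu = 3 gives A_3.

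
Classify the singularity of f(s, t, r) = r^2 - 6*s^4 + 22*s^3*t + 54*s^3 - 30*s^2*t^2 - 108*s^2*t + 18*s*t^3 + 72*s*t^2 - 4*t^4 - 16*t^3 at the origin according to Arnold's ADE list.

The Hessian of f at 0 has rank 1. Corank 2; j^3 = 2*(3*s - 2*t)^3 is a perfect cube, so E-series; the 4-jet and mu = 7 give E_7.

E7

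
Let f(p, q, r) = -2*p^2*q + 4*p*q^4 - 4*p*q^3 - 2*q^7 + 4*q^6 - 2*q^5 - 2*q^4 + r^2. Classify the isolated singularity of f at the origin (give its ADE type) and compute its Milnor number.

The Hessian of f at 0 has rank 1. Corank 2; j^3 = -2*p^2*q has shape L^2 M (L != M), so D-series; mu = 5 gives D_5.

Type D_{5}, Milnor number mu = 5.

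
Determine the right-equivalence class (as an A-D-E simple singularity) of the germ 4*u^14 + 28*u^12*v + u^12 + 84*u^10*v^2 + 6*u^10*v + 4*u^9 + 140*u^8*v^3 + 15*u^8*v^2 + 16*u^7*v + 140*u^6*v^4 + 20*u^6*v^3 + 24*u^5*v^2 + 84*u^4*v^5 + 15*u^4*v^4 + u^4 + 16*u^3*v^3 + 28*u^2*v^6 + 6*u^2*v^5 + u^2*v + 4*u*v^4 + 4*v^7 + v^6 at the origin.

The Hessian of f at 0 is [[0, 0], [0, 0]] with rank 0, so corank 2. A Groebner basis of the Jacobian ideal J(f) in C{u,v} is {u*v/2 + v^4, u^3, u^2*v, -u^2/3 + u*v^2}; counting standard monomials gives mu = 7. Corank 2; j^3 = u^2*v has shape L^2 M (L != M), so D-series; mu = 7 gives D_7.

D_7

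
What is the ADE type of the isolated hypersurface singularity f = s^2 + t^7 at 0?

A_{6}

The Hessian of f at 0 is [[2, 0], [0, 0]] with rank 1, so corank 1. A Groebner basis of the Jacobian ideal J(f) in C{s,t} is {t^6, s}; counting standard monomials gives mu = 6. Corank 1: A-series; mu = 6 gives A_6.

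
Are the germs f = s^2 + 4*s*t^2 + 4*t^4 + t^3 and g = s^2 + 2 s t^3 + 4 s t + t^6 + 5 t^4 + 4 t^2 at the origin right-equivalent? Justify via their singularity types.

No.

The Hessian of f at 0 has rank 1. Corank 1: A-series; mu = 2 gives A_2. The Hessian of g at 0 has rank 1. Corank 1: A-series; mu = 3 gives A_3. f is A_2 but g is A_3, hence not right-equivalent.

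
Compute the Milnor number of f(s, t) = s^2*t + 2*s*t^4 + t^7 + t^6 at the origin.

7

The Hessian of f at 0 has rank 0. Corank 2; j^3 = s^2*t has shape L^2 M (L != M), so D-series; mu = 7 gives D_7.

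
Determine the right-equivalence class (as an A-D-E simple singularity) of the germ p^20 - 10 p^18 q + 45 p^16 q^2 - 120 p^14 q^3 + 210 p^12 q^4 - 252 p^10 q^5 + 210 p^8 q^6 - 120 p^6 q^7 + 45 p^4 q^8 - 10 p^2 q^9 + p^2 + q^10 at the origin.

A9

The Hessian of f at 0 is [[2, 0], [0, 0]] with rank 1, so corank 1. A Groebner basis of the Jacobian ideal J(f) in C{p,q} is {q^9, p}; counting standard monomials gives mu = 9. Corank 1: A-series; mu = 9 gives A_9.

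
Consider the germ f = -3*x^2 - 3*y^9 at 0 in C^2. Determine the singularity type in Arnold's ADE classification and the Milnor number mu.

The Hessian of f at 0 has rank 1. Corank 1: A-series; mu = 8 gives A_8.

Type A8, Milnor number mu = 8.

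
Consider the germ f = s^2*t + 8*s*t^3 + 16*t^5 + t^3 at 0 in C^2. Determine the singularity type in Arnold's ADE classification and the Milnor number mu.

The Hessian of f at 0 has rank 0. Corank 2; j^3 = t*(s^2 + t^2) splits into three distinct lines over C (the quadratic factor has nonzero discriminant), so D_4.

Type D_{4}, Milnor number mu = 4.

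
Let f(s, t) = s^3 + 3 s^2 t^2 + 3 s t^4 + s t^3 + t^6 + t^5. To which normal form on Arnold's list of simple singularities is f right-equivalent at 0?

The Hessian of f at 0 has rank 0. Corank 2; j^3 = s^3 is a perfect cube, so E-series; the 4-jet and mu = 7 give E_7.

E7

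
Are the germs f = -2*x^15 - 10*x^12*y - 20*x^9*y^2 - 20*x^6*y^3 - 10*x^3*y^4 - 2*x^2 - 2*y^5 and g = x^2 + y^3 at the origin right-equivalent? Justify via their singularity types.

No.

The Hessian of f at 0 is [[-4, 0], [0, 0]] with rank 1, so corank 1. A Groebner basis of the Jacobian ideal J(f) in C{x,y} is {y^4, x}; counting standard monomials gives mu = 4. Corank 1: A-series; mu = 4 gives A_4. The Hessian of g at 0 is [[2, 0], [0, 0]] with rank 1, so corank 1. A Groebner basis of the Jacobian ideal J(g) in C{x,y} is {y^2, x}; counting standard monomials gives mu = 2. Corank 1: A-series; mu = 2 gives A_2. f is A_4 but g is A_2, hence not right-equivalent.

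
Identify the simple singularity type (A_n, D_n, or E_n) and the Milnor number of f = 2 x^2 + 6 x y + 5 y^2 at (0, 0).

Type A_1, Milnor number mu = 1.

The Hessian of f at 0 has rank 2. Corank 0: nondegenerate Morse point, so A_1.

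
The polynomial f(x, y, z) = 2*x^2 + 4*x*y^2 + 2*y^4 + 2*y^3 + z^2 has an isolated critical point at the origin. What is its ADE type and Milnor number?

The Hessian of f at 0 has rank 2. Corank 1: A-series; mu = 2 gives A_2.

Type A2, Milnor number mu = 2.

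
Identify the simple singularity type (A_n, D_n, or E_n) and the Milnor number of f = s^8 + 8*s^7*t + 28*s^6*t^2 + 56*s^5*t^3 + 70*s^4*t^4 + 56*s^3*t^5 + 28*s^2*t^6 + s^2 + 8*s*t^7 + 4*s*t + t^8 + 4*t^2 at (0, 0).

The Hessian of f at 0 is [[2, 4], [4, 8]] with rank 1, so corank 1. A Groebner basis of the Jacobian ideal J(f) in C{s,t} is {t^7, s + 2*t}; counting standard monomials gives mu = 7. Corank 1: A-series; mu = 7 gives A_7.

Type A_7, Milnor number mu = 7.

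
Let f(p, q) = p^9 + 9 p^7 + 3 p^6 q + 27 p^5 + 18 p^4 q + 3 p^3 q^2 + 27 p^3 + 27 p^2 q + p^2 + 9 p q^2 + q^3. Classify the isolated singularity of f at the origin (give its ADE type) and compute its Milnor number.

Type A2, Milnor number mu = 2.

The Hessian of f at 0 has rank 1. Corank 1: A-series; mu = 2 gives A_2.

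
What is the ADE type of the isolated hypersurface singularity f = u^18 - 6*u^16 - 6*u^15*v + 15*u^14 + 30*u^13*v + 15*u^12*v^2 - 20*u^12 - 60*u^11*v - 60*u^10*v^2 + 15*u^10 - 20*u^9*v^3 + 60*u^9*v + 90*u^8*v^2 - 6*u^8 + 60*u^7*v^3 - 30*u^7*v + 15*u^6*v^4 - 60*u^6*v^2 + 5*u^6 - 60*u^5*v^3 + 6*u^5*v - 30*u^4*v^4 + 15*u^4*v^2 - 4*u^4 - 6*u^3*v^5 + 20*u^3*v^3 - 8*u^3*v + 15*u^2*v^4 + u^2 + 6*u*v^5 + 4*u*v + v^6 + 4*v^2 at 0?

The Hessian of f at 0 has rank 1. Corank 1: A-series; mu = 5 gives A_5.

A_5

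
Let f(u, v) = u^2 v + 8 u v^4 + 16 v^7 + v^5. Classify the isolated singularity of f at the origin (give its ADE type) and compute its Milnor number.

The Hessian of f at 0 has rank 0. Corank 2; j^3 = u^2*v has shape L^2 M (L != M), so D-series; mu = 6 gives D_6.

Type D_6, Milnor number mu = 6.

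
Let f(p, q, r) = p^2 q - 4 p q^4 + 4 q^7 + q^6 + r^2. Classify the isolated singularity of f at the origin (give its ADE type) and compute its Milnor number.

Type D_{7}, Milnor number mu = 7.

The Hessian of f at 0 has rank 1. Corank 2; j^3 = p^2*q has shape L^2 M (L != M), so D-series; mu = 7 gives D_7.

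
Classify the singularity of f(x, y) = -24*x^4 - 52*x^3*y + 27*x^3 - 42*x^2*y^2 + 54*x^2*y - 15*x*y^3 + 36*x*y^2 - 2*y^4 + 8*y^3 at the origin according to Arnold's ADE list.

The Hessian of f at 0 is [[0, 0], [0, 0]] with rank 0, so corank 2. A Groebner basis of the Jacobian ideal J(f) in C{x,y} is {19683*x^2/4 + 6561*x*y + y^4 + 27*y^3/4 + 2187*y^2, x^3 - 189*x^2/2 - 126*x*y + y^3/6 - 42*y^2, x^2*y + 405*x^2/4 + 135*x*y - 11*y^3/36 + 45*y^2, -81*x^2 + x*y^2 - 108*x*y + 5*y^3/9 - 36*y^2}; counting standard monomials gives mu = 7. Corank 2; j^3 = (3*x + 2*y)^3 is a perfect cube, so E-series; the 4-jet and mu = 7 give E_7.

E_{7}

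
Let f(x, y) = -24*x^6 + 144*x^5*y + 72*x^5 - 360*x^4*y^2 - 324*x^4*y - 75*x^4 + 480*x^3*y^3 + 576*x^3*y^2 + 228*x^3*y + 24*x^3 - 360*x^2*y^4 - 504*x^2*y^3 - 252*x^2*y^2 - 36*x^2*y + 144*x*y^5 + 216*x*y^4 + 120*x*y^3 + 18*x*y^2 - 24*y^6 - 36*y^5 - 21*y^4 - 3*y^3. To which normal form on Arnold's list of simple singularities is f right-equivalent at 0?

E_6

The Hessian of f at 0 has rank 0. Corank 2; j^3 = 3*(2*x - y)^3 is a perfect cube, so E-series; the 4-jet and mu = 6 give E_6.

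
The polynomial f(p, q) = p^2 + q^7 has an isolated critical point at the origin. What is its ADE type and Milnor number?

The Hessian of f at 0 is [[2, 0], [0, 0]] with rank 1, so corank 1. A Groebner basis of the Jacobian ideal J(f) in C{p,q} is {q^6, p}; counting standard monomials gives mu = 6. Corank 1: A-series; mu = 6 gives A_6.

Type A6, Milnor number mu = 6.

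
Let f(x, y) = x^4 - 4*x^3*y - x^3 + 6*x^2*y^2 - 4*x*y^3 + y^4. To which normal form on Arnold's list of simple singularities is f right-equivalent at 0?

E_6

The Hessian of f at 0 has rank 0. Corank 2; j^3 = -x^3 is a perfect cube, so E-series; the 4-jet and mu = 6 give E_6.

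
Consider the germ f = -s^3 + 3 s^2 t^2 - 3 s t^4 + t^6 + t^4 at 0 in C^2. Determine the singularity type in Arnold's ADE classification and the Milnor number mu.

The Hessian of f at 0 has rank 0. Corank 2; j^3 = -s^3 is a perfect cube, so E-series; the 4-jet and mu = 6 give E_6.

Type E_{6}, Milnor number mu = 6.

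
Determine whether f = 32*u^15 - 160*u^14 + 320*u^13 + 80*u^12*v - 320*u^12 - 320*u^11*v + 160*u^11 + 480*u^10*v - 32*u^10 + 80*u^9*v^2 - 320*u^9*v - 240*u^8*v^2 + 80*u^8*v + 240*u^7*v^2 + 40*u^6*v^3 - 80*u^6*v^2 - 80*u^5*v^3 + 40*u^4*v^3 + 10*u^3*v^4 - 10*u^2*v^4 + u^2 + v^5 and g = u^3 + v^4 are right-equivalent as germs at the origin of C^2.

The Hessian of f at 0 has rank 1. Corank 1: A-series; mu = 4 gives A_4. The Hessian of g at 0 has rank 0. Corank 2; j^3 = u^3 is a perfect cube, so E-series; the 4-jet and mu = 6 give E_6. f is A_4 but g is E_6, hence not right-equivalent.

No.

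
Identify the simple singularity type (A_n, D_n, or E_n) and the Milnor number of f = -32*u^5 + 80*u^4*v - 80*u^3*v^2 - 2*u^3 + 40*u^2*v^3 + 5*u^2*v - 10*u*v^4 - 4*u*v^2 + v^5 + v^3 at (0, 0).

The Hessian of f at 0 has rank 0. Corank 2; j^3 = -(u - v)^2*(2*u - v) has shape L^2 M (L != M), so D-series; mu = 6 gives D_6.

Type D_6, Milnor number mu = 6.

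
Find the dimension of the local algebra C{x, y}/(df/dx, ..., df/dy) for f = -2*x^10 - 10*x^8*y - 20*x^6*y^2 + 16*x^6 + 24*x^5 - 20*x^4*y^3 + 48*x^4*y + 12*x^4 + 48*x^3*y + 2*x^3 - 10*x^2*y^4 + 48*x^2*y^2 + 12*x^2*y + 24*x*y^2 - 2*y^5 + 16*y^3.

The Hessian of f at 0 is [[0, 0], [0, 0]] with rank 0, so corank 2. A Groebner basis of the Jacobian ideal J(f) in C{x,y} is {x^2/128 + x*y^3 + x*y^2/8 + x*y/32 + y^3/4 + y^2/32, y^4, x^3 + 3*x^2/4 + 3*x*y + 8*y^3 + 3*y^2, x^2*y - x^2/8 + 2*x*y^2 - x*y/2 - y^2/2}; counting standard monomials gives mu = 8. Corank 2; j^3 = 2*(x + 2*y)^3 is a perfect cube, so E-series; the 5-jet and mu = 8 give E_8.

8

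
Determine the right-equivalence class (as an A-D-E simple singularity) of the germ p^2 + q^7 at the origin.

A6

The Hessian of f at 0 has rank 1. Corank 1: A-series; mu = 6 gives A_6.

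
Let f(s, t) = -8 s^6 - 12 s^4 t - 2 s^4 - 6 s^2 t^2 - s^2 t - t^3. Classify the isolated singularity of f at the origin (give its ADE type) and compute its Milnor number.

Type D_{4}, Milnor number mu = 4.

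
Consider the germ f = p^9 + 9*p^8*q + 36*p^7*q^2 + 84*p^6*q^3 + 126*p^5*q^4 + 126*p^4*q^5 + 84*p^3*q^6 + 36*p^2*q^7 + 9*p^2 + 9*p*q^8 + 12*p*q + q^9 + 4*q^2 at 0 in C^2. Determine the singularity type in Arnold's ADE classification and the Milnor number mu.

Type A_{8}, Milnor number mu = 8.

The Hessian of f at 0 has rank 1. Corank 1: A-series; mu = 8 gives A_8.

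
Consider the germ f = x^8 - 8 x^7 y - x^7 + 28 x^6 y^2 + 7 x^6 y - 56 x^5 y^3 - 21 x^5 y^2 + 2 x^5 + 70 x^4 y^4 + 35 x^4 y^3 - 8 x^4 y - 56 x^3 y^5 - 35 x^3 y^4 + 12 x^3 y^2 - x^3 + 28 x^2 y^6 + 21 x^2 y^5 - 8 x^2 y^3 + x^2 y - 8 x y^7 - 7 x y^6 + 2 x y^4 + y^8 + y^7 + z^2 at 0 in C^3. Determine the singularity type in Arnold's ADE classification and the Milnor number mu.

Type D9, Milnor number mu = 9.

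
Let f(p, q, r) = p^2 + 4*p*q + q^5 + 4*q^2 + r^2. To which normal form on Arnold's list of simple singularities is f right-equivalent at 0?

A4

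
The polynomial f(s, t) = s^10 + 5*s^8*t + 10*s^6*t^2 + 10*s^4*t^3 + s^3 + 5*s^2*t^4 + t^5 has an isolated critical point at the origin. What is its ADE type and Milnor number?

Type E_{8}, Milnor number mu = 8.

The Hessian of f at 0 has rank 0. Corank 2; j^3 = s^3 is a perfect cube, so E-series; the 5-jet and mu = 8 give E_8.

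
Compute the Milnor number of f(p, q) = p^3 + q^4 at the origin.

The Hessian of f at 0 has rank 0. Corank 2; j^3 = p^3 is a perfect cube, so E-series; the 4-jet and mu = 6 give E_6.

6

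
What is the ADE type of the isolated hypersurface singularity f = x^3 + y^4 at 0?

E6

The Hessian of f at 0 is [[0, 0], [0, 0]] with rank 0, so corank 2. A Groebner basis of the Jacobian ideal J(f) in C{x,y} is {y^3, x^2}; counting standard monomials gives mu = 6. Corank 2; j^3 = x^3 is a perfect cube, so E-series; the 4-jet and mu = 6 give E_6.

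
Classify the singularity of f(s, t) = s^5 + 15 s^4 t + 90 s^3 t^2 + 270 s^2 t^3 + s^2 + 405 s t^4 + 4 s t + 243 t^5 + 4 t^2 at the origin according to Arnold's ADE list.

A4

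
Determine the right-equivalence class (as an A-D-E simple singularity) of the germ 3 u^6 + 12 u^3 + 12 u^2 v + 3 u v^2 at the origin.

D_7

The Hessian of f at 0 is [[0, 0], [0, 0]] with rank 0, so corank 2. A Groebner basis of the Jacobian ideal J(f) in C{u,v} is {-32*u*v/3 + v^5 - 16*v^2/3, u*v^2 + v^3/2, u^2 + u*v/2}; counting standard monomials gives mu = 7. Corank 2; j^3 = 3*u*(2*u + v)^2 has shape L^2 M (L != M), so D-series; mu = 7 gives D_7.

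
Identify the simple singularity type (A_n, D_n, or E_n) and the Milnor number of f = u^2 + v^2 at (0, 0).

Type A_{1}, Milnor number mu = 1.

The Hessian of f at 0 has rank 2. Corank 0: nondegenerate Morse point, so A_1.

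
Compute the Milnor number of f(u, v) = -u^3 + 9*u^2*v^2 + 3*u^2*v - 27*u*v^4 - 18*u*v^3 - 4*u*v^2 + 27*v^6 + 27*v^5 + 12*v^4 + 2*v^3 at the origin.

4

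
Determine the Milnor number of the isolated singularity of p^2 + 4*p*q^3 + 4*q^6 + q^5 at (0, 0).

4

The Hessian of f at 0 is [[2, 0], [0, 0]] with rank 1, so corank 1. A Groebner basis of the Jacobian ideal J(f) in C{p,q} is {p/2 + q^3, p^2, p*q}; counting standard monomials gives mu = 4. Corank 1: A-series; mu = 4 gives A_4.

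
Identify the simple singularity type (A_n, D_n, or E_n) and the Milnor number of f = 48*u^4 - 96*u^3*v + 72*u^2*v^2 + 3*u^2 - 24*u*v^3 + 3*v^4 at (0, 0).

The Hessian of f at 0 has rank 1. Corank 1: A-series; mu = 3 gives A_3.

Type A_{3}, Milnor number mu = 3.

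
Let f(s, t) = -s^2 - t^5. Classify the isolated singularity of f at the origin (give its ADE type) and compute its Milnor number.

The Hessian of f at 0 is [[-2, 0], [0, 0]] with rank 1, so corank 1. A Groebner basis of the Jacobian ideal J(f) in C{s,t} is {t^4, s}; counting standard monomials gives mu = 4. Corank 1: A-series; mu = 4 gives A_4.

Type A4, Milnor number mu = 4.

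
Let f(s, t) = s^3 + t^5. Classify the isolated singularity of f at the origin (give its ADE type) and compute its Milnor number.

Type E_8, Milnor number mu = 8.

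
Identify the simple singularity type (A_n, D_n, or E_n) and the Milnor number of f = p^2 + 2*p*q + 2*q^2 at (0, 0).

The Hessian of f at 0 is [[2, 2], [2, 4]] with rank 2, so corank 0. A Groebner basis of the Jacobian ideal J(f) in C{p,q} is {p, q}; counting standard monomials gives mu = 1. Corank 0: nondegenerate Morse point, so A_1.

Type A_{1}, Milnor number mu = 1.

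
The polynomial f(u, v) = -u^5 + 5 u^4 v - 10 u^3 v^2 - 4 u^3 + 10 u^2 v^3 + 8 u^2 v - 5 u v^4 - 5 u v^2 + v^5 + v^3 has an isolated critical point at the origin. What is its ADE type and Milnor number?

The Hessian of f at 0 is [[0, 0], [0, 0]] with rank 0, so corank 2. A Groebner basis of the Jacobian ideal J(f) in C{u,v} is {32*u*v/5 + v^4 - 16*v^2/5, u*v^2 - v^3/2, u^2 - 3*u*v/2 + v^2/2}; counting standard monomials gives mu = 6. Corank 2; j^3 = -(u - v)*(2*u - v)^2 has shape L^2 M (L != M), so D-series; mu = 6 gives D_6.

Type D6, Milnor number mu = 6.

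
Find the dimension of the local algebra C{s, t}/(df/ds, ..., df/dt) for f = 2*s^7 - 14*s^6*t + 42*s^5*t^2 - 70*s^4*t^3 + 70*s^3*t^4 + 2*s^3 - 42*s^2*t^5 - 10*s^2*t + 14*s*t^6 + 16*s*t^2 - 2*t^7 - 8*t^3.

The Hessian of f at 0 is [[0, 0], [0, 0]] with rank 0, so corank 2. A Groebner basis of the Jacobian ideal J(f) in C{s,t} is {-s*t/7 + t^6 + 2*t^2/7, s*t^2 - 2*t^3, s^2 - 3*s*t + 2*t^2}; counting standard monomials gives mu = 8. Corank 2; j^3 = 2*(s - 2*t)^2*(s - t) has shape L^2 M (L != M), so D-series; mu = 8 gives D_8.

8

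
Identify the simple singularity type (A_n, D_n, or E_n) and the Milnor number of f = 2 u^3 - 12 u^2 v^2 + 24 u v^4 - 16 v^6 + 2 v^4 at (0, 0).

Type E_{6}, Milnor number mu = 6.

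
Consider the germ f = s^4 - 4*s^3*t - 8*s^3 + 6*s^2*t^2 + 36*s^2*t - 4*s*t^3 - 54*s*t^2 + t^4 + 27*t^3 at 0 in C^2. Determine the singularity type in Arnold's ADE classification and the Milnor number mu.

The Hessian of f at 0 has rank 0. Corank 2; j^3 = -(2*s - 3*t)^3 is a perfect cube, so E-series; the 4-jet and mu = 6 give E_6.

Type E_{6}, Milnor number mu = 6.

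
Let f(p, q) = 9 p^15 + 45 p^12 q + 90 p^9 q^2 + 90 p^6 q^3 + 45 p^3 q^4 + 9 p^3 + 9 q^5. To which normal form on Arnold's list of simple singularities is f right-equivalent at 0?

The Hessian of f at 0 is [[0, 0], [0, 0]] with rank 0, so corank 2. A Groebner basis of the Jacobian ideal J(f) in C{p,q} is {q^4, p^2}; counting standard monomials gives mu = 8. Corank 2; j^3 = 9*p^3 is a perfect cube, so E-series; the 5-jet and mu = 8 give E_8.

E_8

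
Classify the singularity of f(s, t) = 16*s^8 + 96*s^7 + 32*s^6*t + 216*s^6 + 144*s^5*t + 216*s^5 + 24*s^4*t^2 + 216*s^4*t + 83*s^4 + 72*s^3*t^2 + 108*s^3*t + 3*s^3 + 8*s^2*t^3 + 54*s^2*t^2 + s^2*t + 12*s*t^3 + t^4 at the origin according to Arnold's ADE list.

The Hessian of f at 0 has rank 0. Corank 2; j^3 = s^2*(3*s + t) has shape L^2 M (L != M), so D-series; mu = 5 gives D_5.

D_{5}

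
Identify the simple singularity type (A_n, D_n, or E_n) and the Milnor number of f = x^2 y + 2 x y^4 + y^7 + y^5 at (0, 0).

Type D6, Milnor number mu = 6.

The Hessian of f at 0 has rank 0. Corank 2; j^3 = x^2*y has shape L^2 M (L != M), so D-series; mu = 6 gives D_6.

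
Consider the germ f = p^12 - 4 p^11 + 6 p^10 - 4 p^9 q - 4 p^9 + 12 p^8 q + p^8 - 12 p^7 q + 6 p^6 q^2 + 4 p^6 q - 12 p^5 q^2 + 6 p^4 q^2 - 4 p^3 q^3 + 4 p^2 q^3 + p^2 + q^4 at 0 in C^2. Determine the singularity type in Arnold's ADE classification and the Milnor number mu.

Type A3, Milnor number mu = 3.

The Hessian of f at 0 has rank 1. Corank 1: A-series; mu = 3 gives A_3.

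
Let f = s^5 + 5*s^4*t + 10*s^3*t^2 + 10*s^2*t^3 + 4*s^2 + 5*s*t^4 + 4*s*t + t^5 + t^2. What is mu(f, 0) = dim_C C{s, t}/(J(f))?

4

The Hessian of f at 0 is [[8, 4], [4, 2]] with rank 1, so corank 1. A Groebner basis of the Jacobian ideal J(f) in C{s,t} is {t^4, s + t/2}; counting standard monomials gives mu = 4. Corank 1: A-series; mu = 4 gives A_4.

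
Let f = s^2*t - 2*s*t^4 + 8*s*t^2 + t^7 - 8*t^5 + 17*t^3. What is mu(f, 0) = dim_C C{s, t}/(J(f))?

The Hessian of f at 0 is [[0, 0], [0, 0]] with rank 0, so corank 2. A Groebner basis of the Jacobian ideal J(f) in C{s,t} is {t^3, s^2 - 13*t^2, s*t + 4*t^2}; counting standard monomials gives mu = 4. Corank 2; j^3 = t*(s^2 + 8*s*t + 17*t^2) splits into three distinct lines over C (the quadratic factor has nonzero discriminant), so D_4.

4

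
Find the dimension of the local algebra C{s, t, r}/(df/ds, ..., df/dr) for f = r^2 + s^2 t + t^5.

The Hessian of f at 0 has rank 1. Corank 2; j^3 = s^2*t has shape L^2 M (L != M), so D-series; mu = 6 gives D_6.

6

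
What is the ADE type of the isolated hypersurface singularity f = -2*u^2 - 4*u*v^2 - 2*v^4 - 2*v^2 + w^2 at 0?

A1

The Hessian of f at 0 is [[-4, 0, 0], [0, -4, 0], [0, 0, 2]] with rank 3, so corank 0. A Groebner basis of the Jacobian ideal J(f) in C{u,v,w} is {u, v, w}; counting standard monomials gives mu = 1. Corank 0: nondegenerate Morse point, so A_1.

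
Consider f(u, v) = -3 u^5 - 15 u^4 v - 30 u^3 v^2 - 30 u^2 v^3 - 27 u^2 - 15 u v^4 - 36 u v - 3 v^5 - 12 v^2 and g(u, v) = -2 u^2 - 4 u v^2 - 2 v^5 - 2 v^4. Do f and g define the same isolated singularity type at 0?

Yes.

The Hessian of f at 0 has rank 1. Corank 1: A-series; mu = 4 gives A_4. The Hessian of g at 0 has rank 1. Corank 1: A-series; mu = 4 gives A_4. Both have type A_4, hence right-equivalent.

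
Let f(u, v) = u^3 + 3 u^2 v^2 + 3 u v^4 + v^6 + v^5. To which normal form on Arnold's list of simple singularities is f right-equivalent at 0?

The Hessian of f at 0 is [[0, 0], [0, 0]] with rank 0, so corank 2. A Groebner basis of the Jacobian ideal J(f) in C{u,v} is {v^4, u^3, u^2/2 + u*v^2}; counting standard monomials gives mu = 8. Corank 2; j^3 = u^3 is a perfect cube, so E-series; the 5-jet and mu = 8 give E_8.

E8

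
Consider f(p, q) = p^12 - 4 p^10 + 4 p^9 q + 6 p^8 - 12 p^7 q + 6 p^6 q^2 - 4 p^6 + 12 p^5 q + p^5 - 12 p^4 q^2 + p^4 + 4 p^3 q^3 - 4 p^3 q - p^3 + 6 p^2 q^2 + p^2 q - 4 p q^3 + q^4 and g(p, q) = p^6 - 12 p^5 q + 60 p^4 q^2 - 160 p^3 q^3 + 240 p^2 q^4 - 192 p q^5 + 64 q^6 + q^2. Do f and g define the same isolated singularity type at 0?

No.

The Hessian of f at 0 has rank 0. Corank 2; j^3 = -p^2*(p - q) has shape L^2 M (L != M), so D-series; mu = 5 gives D_5. The Hessian of g at 0 has rank 1. Corank 1: A-series; mu = 5 gives A_5. f is D_5 but g is A_5, hence not right-equivalent.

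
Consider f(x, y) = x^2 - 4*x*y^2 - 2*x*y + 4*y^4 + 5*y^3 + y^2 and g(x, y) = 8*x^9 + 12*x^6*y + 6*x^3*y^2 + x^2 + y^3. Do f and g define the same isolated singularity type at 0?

The Hessian of f at 0 has rank 1. Corank 1: A-series; mu = 2 gives A_2. The Hessian of g at 0 has rank 1. Corank 1: A-series; mu = 2 gives A_2. Both have type A_2, hence right-equivalent.

Yes.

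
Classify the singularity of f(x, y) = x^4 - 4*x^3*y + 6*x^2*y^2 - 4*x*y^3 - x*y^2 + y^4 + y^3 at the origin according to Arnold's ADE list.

D_5

The Hessian of f at 0 is [[0, 0], [0, 0]] with rank 0, so corank 2. A Groebner basis of the Jacobian ideal J(f) in C{x,y} is {x^3 - y^2/4, y^3, x*y - y^2}; counting standard monomials gives mu = 5. Corank 2; j^3 = -y^2*(x - y) has shape L^2 M (L != M), so D-series; mu = 5 gives D_5.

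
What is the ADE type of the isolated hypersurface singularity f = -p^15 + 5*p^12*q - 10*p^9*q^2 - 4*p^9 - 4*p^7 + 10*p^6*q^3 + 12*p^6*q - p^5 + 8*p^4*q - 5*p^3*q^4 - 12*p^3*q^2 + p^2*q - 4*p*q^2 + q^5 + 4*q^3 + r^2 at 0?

The Hessian of f at 0 is [[0, 0, 0], [0, 0, 0], [0, 0, 2]] with rank 1, so corank 2. A Groebner basis of the Jacobian ideal J(f) in C{p,q,r} is {p*q/16 + q^4 - q^2/8, p*q^2 - 2*q^3, p^2 - 69*p*q/16 + 37*q^2/8, r}; counting standard monomials gives mu = 6. Corank 2; j^3 = q*(p - 2*q)^2 has shape L^2 M (L != M), so D-series; mu = 6 gives D_6.

D_{6}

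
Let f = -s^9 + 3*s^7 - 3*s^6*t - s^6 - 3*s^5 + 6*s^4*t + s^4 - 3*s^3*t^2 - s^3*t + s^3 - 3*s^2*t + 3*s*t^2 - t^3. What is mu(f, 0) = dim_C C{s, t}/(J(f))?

7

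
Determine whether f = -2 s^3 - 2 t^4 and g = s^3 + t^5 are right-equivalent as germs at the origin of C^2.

The Hessian of f at 0 has rank 0. Corank 2; j^3 = -2*s^3 is a perfect cube, so E-series; the 4-jet and mu = 6 give E_6. The Hessian of g at 0 has rank 0. Corank 2; j^3 = s^3 is a perfect cube, so E-series; the 5-jet and mu = 8 give E_8. f is E_6 but g is E_8, hence not right-equivalent.

No.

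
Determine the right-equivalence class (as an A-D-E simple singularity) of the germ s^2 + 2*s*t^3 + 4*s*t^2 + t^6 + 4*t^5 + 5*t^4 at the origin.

A_{3}

The Hessian of f at 0 has rank 1. Corank 1: A-series; mu = 3 gives A_3.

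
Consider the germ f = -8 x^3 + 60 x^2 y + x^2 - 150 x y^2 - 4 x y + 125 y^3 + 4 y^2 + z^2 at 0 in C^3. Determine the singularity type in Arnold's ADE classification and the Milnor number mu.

Type A2, Milnor number mu = 2.

The Hessian of f at 0 is [[2, -4, 0], [-4, 8, 0], [0, 0, 2]] with rank 2, so corank 1. A Groebner basis of the Jacobian ideal J(f) in C{x,y,z} is {y^2, x - 2*y, z}; counting standard monomials gives mu = 2. Corank 1: A-series; mu = 2 gives A_2.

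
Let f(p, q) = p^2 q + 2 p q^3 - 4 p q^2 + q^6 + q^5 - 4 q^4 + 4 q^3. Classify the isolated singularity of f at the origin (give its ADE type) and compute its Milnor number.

Type D_{7}, Milnor number mu = 7.

The Hessian of f at 0 has rank 0. Corank 2; j^3 = q*(p - 2*q)^2 has shape L^2 M (L != M), so D-series; mu = 7 gives D_7.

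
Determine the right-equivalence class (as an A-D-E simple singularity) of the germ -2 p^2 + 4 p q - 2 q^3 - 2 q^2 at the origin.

A_2

The Hessian of f at 0 is [[-4, 4], [4, -4]] with rank 1, so corank 1. A Groebner basis of the Jacobian ideal J(f) in C{p,q} is {q^2, p - q}; counting standard monomials gives mu = 2. Corank 1: A-series; mu = 2 gives A_2.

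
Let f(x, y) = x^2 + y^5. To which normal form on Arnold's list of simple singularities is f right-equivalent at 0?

A_4

The Hessian of f at 0 is [[2, 0], [0, 0]] with rank 1, so corank 1. A Groebner basis of the Jacobian ideal J(f) in C{x,y} is {y^4, x}; counting standard monomials gives mu = 4. Corank 1: A-series; mu = 4 gives A_4.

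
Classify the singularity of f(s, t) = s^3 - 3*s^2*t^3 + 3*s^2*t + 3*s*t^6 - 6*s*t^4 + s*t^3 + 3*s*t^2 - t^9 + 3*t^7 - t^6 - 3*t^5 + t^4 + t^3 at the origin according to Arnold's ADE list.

The Hessian of f at 0 has rank 0. Corank 2; j^3 = (s + t)^3 is a perfect cube, so E-series; the 4-jet and mu = 7 give E_7.

E_7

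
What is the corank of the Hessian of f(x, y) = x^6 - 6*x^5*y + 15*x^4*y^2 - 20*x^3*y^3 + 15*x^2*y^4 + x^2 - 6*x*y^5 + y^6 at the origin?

1

The Hessian at 0 is [[2, 0], [0, 0]] of rank 1; hence corank 1.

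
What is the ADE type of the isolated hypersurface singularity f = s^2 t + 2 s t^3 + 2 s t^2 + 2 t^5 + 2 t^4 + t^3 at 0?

The Hessian of f at 0 is [[0, 0], [0, 0]] with rank 0, so corank 2. A Groebner basis of the Jacobian ideal J(f) in C{s,t} is {s^3 - 3*s^2/4 - 5*s*t/2 - 7*t^2/4, s^2*t + s^2/2 + 2*s*t + 3*t^2/2, -s^2/4 + s*t^2 - 3*s*t/2 - 5*t^2/4, s*t + t^3 + t^2}; counting standard monomials gives mu = 6. Corank 2; j^3 = t*(s + t)^2 has shape L^2 M (L != M), so D-series; mu = 6 gives D_6.

D6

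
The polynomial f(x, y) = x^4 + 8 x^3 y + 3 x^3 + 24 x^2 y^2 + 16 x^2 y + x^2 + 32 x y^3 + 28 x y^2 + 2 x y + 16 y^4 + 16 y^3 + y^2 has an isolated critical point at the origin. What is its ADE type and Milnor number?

The Hessian of f at 0 has rank 1. Corank 1: A-series; mu = 2 gives A_2.

Type A_{2}, Milnor number mu = 2.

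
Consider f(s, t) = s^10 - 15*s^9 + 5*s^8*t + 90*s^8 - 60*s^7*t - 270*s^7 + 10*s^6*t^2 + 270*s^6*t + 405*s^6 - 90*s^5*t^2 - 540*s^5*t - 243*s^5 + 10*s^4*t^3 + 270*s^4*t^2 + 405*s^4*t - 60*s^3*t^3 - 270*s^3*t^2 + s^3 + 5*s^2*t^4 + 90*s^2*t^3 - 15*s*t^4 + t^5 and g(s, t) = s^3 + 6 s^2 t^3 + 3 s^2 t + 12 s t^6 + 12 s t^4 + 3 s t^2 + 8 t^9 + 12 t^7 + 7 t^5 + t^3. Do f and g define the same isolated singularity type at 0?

Yes.

The Hessian of f at 0 is [[0, 0], [0, 0]] with rank 0, so corank 2. A Groebner basis of the Jacobian ideal J(f) in C{s,t} is {t^5, s*t^3 - t^4/12, s^2}; counting standard monomials gives mu = 8. Corank 2; j^3 = s^3 is a perfect cube, so E-series; the 5-jet and mu = 8 give E_8. The Hessian of g at 0 is [[0, 0], [0, 0]] with rank 0, so corank 2. A Groebner basis of the Jacobian ideal J(g) in C{s,t} is {s^2/4 + s*t^3 + s*t/2 + t^2/4, t^4, s^3 - 3*s*t^2 - 2*t^3, s^2*t + 2*s*t^2 + t^3}; counting standard monomials gives mu = 8. Corank 2; j^3 = (s + t)^3 is a perfect cube, so E-series; the 5-jet and mu = 8 give E_8. Both have type E_8, hence right-equivalent.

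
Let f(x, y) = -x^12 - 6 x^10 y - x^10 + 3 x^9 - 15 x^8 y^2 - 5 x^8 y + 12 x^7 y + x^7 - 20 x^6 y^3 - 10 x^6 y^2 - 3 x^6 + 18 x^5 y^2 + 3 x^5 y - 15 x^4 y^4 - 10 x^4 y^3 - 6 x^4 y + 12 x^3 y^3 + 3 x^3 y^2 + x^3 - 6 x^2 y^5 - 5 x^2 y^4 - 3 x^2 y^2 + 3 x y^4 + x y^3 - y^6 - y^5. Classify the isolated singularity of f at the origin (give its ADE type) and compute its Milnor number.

Type E_{7}, Milnor number mu = 7.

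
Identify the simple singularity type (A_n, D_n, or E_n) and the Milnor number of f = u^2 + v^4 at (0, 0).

Type A3, Milnor number mu = 3.

The Hessian of f at 0 is [[2, 0], [0, 0]] with rank 1, so corank 1. A Groebner basis of the Jacobian ideal J(f) in C{u,v} is {v^3, u}; counting standard monomials gives mu = 3. Corank 1: A-series; mu = 3 gives A_3.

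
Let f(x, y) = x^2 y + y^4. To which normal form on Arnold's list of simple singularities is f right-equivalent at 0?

The Hessian of f at 0 has rank 0. Corank 2; j^3 = x^2*y has shape L^2 M (L != M), so D-series; mu = 5 gives D_5.

D_{5}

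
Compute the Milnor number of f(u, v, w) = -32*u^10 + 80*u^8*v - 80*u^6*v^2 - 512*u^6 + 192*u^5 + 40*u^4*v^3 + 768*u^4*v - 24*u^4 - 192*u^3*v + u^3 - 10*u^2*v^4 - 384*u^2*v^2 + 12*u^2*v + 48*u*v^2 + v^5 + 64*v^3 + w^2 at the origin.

The Hessian of f at 0 has rank 1. Corank 2; j^3 = (u + 4*v)^3 is a perfect cube, so E-series; the 5-jet and mu = 8 give E_8.

8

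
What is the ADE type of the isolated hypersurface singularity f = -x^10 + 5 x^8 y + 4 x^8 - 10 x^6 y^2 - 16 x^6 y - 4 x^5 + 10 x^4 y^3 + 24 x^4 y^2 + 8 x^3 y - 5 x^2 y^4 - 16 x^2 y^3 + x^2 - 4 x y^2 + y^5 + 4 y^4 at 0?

The Hessian of f at 0 has rank 1. Corank 1: A-series; mu = 4 gives A_4.

A_4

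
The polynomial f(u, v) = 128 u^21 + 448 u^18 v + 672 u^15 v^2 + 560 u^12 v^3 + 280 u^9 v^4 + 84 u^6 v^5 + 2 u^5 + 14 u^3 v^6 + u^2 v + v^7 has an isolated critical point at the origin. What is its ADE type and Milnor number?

Type D_{8}, Milnor number mu = 8.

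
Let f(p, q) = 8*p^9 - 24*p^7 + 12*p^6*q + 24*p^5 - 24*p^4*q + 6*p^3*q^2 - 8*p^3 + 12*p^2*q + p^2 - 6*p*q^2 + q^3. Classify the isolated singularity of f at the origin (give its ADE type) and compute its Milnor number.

The Hessian of f at 0 has rank 1. Corank 1: A-series; mu = 2 gives A_2.

Type A_{2}, Milnor number mu = 2.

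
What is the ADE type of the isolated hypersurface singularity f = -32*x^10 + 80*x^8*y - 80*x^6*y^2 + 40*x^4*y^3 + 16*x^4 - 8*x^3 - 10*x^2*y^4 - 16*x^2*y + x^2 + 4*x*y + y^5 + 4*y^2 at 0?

A_4

The Hessian of f at 0 is [[2, 4], [4, 8]] with rank 1, so corank 1. A Groebner basis of the Jacobian ideal J(f) in C{x,y} is {x/256 + y^3 - y^2/16 + y/128, x^2 - x/4 - y/2, x*y + x/16 + y^2 + y/8}; counting standard monomials gives mu = 4. Corank 1: A-series; mu = 4 gives A_4.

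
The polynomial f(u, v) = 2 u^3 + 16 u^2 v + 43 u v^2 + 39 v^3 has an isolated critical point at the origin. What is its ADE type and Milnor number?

Type D_{4}, Milnor number mu = 4.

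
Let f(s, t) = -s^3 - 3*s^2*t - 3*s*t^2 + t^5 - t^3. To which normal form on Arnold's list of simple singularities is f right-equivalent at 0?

The Hessian of f at 0 is [[0, 0], [0, 0]] with rank 0, so corank 2. A Groebner basis of the Jacobian ideal J(f) in C{s,t} is {t^4, s^2 + 2*s*t + t^2}; counting standard monomials gives mu = 8. Corank 2; j^3 = -(s + t)^3 is a perfect cube, so E-series; the 5-jet and mu = 8 give E_8.

E8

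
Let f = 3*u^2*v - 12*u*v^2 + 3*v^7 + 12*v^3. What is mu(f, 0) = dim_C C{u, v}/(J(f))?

8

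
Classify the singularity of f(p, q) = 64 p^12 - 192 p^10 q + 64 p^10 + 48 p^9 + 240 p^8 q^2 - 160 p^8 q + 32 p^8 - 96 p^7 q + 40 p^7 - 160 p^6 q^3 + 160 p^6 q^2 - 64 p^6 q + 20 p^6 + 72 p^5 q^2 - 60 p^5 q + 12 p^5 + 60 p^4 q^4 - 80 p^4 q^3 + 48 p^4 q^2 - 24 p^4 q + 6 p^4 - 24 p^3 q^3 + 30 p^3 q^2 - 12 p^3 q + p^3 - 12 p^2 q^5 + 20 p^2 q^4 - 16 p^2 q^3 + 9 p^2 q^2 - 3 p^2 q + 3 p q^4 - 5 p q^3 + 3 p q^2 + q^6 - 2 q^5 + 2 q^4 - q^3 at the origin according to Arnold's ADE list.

The Hessian of f at 0 has rank 0. Corank 2; j^3 = (p - q)^3 is a perfect cube, so E-series; the 4-jet and mu = 7 give E_7.

E7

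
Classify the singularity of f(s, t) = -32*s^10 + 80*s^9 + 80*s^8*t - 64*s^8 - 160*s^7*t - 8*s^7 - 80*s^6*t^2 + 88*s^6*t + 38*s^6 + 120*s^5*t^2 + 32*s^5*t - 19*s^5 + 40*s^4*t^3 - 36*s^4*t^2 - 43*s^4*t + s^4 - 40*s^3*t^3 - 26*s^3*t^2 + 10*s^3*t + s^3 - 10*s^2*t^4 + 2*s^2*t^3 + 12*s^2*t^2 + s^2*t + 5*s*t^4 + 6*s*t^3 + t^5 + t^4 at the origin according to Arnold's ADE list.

D_5

The Hessian of f at 0 has rank 0. Corank 2; j^3 = s^2*(s + t) has shape L^2 M (L != M), so D-series; mu = 5 gives D_5.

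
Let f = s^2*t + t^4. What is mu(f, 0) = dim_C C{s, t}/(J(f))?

5

The Hessian of f at 0 has rank 0. Corank 2; j^3 = s^2*t has shape L^2 M (L != M), so D-series; mu = 5 gives D_5.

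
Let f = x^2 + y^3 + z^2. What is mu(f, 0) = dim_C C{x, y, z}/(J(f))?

2

The Hessian of f at 0 is [[2, 0, 0], [0, 0, 0], [0, 0, 2]] with rank 2, so corank 1. A Groebner basis of the Jacobian ideal J(f) in C{x,y,z} is {y^2, x, z}; counting standard monomials gives mu = 2. Corank 1: A-series; mu = 2 gives A_2.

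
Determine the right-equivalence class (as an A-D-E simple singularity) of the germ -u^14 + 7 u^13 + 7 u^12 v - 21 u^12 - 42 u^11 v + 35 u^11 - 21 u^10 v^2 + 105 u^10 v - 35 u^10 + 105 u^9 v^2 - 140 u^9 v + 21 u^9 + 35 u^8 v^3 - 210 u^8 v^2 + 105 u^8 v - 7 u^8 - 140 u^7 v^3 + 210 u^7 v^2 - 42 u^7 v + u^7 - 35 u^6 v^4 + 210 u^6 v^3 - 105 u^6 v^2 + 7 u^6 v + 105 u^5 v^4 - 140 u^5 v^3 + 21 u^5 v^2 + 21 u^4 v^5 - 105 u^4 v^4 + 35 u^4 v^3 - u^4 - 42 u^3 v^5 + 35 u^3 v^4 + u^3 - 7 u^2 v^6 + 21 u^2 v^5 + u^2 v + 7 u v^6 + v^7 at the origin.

The Hessian of f at 0 has rank 0. Corank 2; j^3 = u^2*(u + v) has shape L^2 M (L != M), so D-series; mu = 8 gives D_8.

D_8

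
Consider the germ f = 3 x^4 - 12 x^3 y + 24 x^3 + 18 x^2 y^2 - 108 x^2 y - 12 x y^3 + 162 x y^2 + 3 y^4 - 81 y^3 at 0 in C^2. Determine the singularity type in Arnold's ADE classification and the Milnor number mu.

Type E_{6}, Milnor number mu = 6.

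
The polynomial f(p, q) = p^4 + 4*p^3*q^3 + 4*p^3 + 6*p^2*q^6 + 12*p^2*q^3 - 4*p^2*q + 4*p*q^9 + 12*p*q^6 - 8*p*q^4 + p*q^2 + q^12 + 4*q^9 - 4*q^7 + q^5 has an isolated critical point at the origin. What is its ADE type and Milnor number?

Type D_5, Milnor number mu = 5.

The Hessian of f at 0 is [[0, 0], [0, 0]] with rank 0, so corank 2. A Groebner basis of the Jacobian ideal J(f) in C{p,q} is {p*q^2 - 2*p*q + q^2, -4*p*q + q^3 + 2*q^2, p^2 - p*q/2}; counting standard monomials gives mu = 5. Corank 2; j^3 = p*(2*p - q)^2 has shape L^2 M (L != M), so D-series; mu = 5 gives D_5.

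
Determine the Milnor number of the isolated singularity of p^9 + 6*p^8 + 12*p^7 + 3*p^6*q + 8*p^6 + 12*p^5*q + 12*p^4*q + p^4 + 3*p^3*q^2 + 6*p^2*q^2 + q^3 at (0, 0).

6

The Hessian of f at 0 is [[0, 0], [0, 0]] with rank 0, so corank 2. A Groebner basis of the Jacobian ideal J(f) in C{p,q} is {p^3, p^2*q + q^2/4, p*q^2, q^3}; counting standard monomials gives mu = 6. Corank 2; j^3 = q^3 is a perfect cube, so E-series; the 4-jet and mu = 6 give E_6.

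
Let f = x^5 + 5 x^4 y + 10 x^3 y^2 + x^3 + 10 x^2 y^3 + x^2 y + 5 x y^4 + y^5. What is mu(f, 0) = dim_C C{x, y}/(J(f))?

6

The Hessian of f at 0 is [[0, 0], [0, 0]] with rank 0, so corank 2. A Groebner basis of the Jacobian ideal J(f) in C{x,y} is {-x*y/5 + y^4, x*y^2, x^2 + x*y}; counting standard monomials gives mu = 6. Corank 2; j^3 = x^2*(x + y) has shape L^2 M (L != M), so D-series; mu = 6 gives D_6.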